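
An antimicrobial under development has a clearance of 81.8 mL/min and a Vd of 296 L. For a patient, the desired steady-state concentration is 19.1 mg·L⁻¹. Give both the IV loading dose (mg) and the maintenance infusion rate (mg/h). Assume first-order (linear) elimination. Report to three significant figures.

Loading dose = Vd × C = 296.0 × 19.1 = 5654 mg
CL = 81.8 mL/min = 81.8 × 0.06 = 4.908 L/h
Maintenance: replace elimination → rate = CL × Css = 4.908 × 19.1 = 93.74 mg/h

(a) 5650 mg; (b) 93.7 mg/h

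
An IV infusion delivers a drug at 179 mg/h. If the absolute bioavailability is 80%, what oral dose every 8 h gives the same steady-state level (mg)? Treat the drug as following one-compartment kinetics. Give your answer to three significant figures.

1790 mg

To maintain the same Css, the systemic dosing rate must be unchanged: F·D/τ = infusion rate.
D = rate × τ / F = 179 × 8 / 0.8 = 1790 mg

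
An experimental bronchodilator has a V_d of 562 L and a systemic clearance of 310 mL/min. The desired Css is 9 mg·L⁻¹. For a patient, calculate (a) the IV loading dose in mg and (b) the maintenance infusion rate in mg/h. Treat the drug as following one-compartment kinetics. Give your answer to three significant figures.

(a) 5060 mg; (b) 167 mg/h

Loading dose = Vd × C = 562.0 × 9 = 5058 mg
CL = 310 mL/min = 310 × 0.06 = 18.60 L/h
Maintenance: replace elimination → rate = CL × Css = 18.60 × 9 = 167.4 mg/h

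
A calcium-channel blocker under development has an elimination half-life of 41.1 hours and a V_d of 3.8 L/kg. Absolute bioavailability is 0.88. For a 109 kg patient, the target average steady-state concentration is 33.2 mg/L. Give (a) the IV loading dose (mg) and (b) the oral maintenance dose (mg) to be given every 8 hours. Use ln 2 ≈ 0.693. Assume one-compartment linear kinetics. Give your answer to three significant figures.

(a) 13800 mg; (b) 2110 mg

Vd = 3.8 L/kg × 109 kg = 414.2 L
LD = Vd × C = 414.2 × 33.2 = 13750 mg
CL = 0.693 × Vd / t½ = 0.693 × 414.2 / 41.1 = 6.984 L/h
D = CL × Css × τ / F = 6.984 × 33.2 × 8 / 0.88 = 2108 mg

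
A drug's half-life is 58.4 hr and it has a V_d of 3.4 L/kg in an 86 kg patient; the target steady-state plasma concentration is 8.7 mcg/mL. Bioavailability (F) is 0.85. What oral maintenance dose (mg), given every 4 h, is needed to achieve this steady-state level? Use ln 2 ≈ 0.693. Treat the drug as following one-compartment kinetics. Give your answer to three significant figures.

Vd(total) = 86 kg × 3.4 L/kg = 292.4 L
k = 0.693/58.4 = 0.01187 h⁻¹, so CL = k·Vd = 0.01187 × 292.4 = 3.471 L/h
D = CL × Css × τ / F = 3.471 × 8.7 × 4 / 0.85 = 142.1 mg

142 mg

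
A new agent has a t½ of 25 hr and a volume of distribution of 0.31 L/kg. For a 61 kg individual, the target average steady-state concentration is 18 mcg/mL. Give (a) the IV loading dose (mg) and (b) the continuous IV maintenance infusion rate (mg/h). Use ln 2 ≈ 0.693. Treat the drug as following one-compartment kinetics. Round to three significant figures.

(a) 340 mg; (b) 9.44 mg/h

Vd(total) = 61 kg × 0.31 L/kg = 18.91 L
LD = Vd × C = 18.91 × 18 = 340.4 mg
CL = 0.693 × Vd / t½ = 0.693 × 18.91 / 25 = 0.5242 L/h
Infusion rate = CL × Css = 0.5242 × 18 = 9.436 mg/h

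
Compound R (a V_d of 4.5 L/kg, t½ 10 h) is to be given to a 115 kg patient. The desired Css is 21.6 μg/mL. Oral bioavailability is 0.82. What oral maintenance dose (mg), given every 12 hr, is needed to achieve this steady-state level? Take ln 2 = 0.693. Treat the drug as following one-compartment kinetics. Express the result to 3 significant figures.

11300 mg

Vd(total) = 115 kg × 4.5 L/kg = 517.5 L
CL = ln 2 · Vd / t½ = 0.693 × 517.5 / 10 = 35.86 L/h
D = CL × Css × τ / F = 35.86 × 21.6 × 12 / 0.82 = 11340 mg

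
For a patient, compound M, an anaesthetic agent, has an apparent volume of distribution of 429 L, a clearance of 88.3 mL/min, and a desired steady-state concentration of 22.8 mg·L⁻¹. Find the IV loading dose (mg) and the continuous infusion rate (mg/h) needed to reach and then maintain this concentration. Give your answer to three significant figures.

(a) 9780 mg; (b) 121 mg/h

Loading dose = Vd × C = 429.0 × 22.8 = 9781 mg
CL = 88.3 mL/min × 60/1000 = 5.298 L/h
Infusion rate = 5.298 L/h × 22.8 mg/L = 120.8 mg/h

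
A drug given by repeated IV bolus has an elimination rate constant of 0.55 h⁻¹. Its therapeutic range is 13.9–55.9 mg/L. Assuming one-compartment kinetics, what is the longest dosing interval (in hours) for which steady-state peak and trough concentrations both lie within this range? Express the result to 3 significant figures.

2.53 h

Between IV bolus doses, concentration decays as C = C₀·e^(−kτ), so C_peak/C_trough = e^(kτ).
τ_max = ln(C_peak/C_trough) / k = ln(55.9/13.9) / 0.5500 = 1.392 / 0.5500 = 2.531 h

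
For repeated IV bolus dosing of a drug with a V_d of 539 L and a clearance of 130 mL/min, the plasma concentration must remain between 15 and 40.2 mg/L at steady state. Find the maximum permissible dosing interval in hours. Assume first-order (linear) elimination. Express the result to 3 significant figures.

Convert clearance: 130 mL/min × 60 min/h ÷ 1000 mL/L = 7.800 L/h
k = CL / Vd = 7.800 / 539.0 = 0.01447 h⁻¹
Between IV bolus doses, concentration decays as C = C₀·e^(−kτ), so C_peak/C_trough = e^(kτ).
τ_max = ln(C_peak/C_trough) / k = ln(40.2/15) / 0.01447 = 0.9858 / 0.01447 = 68.13 h

68.1 h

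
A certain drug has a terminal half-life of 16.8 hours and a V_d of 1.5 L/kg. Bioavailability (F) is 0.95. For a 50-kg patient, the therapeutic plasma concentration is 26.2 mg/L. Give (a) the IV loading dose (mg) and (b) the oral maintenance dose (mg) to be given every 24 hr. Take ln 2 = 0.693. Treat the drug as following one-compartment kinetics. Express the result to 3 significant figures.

(a) 1970 mg; (b) 2050 mg

Vd(total) = 50 kg × 1.5 L/kg = 75.00 L
LD = Vd × C = 75.00 × 26.2 = 1965 mg
CL = 0.693 × Vd / t½ = 0.693 × 75.00 / 16.8 = 3.094 L/h
D = CL × Css × τ / F = 3.094 × 26.2 × 24 / 0.95 = 2048 mg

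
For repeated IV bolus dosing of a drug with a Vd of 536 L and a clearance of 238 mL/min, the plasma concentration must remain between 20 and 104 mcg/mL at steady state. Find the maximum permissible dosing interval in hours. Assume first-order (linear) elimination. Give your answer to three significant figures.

61.9 h

CL = 238 mL/min = 238 × 0.06 = 14.28 L/h
k = CL / Vd = 14.28 / 536.0 = 0.02664 h⁻¹
Between IV bolus doses, concentration decays as C = C₀·e^(−kτ), so C_peak/C_trough = e^(kτ).
τ_max = ln(C_peak/C_trough) / k = ln(104/20) / 0.02664 = 1.649 / 0.02664 = 61.90 h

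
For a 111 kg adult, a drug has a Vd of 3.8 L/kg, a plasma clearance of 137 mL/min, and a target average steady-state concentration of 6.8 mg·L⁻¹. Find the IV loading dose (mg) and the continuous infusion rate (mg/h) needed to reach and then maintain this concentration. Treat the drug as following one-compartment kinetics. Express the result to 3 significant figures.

Total Vd = 3.8 × 111 = 421.8 L
Loading: fill Vd to C_target → 421.8 L × 6.8 mg/L = 2868 mg
CL = 137 mL/min × 60/1000 = 8.220 L/h
Maintenance: replace elimination → rate = CL × Css = 8.220 × 6.8 = 55.90 mg/h

(a) 2870 mg; (b) 55.9 mg/h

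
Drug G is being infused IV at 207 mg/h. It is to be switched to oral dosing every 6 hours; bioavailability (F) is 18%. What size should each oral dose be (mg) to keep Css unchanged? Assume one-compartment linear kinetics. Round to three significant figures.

6900 mg

To maintain the same Css, the systemic dosing rate must be unchanged: F·D/τ = infusion rate.
D = rate × τ / F = 207 × 6 / 0.18 = 6900 mg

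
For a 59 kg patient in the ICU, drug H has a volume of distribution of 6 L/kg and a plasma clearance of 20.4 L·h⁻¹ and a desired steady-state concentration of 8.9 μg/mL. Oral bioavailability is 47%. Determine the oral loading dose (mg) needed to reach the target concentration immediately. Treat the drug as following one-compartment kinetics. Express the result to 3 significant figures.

6700 mg

Total Vd = 6 × 59 = 354.0 L
Loading dose depends on Vd (not clearance): it fills the distribution volume.
LD = Vd × C / F = 354.0 × 8.900 / 0.47 = 6703 mg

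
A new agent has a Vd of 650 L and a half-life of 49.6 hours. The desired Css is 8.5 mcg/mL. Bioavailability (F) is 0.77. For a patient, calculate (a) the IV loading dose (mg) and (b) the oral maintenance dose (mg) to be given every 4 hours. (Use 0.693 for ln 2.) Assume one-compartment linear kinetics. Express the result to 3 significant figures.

LD = Vd × C = 650.0 × 8.5 = 5525 mg
CL = 0.693 × Vd / t½ = 0.693 × 650.0 / 49.6 = 9.082 L/h
D = CL × Css × τ / F = 9.082 × 8.5 × 4 / 0.77 = 401.0 mg

(a) 5530 mg; (b) 401 mg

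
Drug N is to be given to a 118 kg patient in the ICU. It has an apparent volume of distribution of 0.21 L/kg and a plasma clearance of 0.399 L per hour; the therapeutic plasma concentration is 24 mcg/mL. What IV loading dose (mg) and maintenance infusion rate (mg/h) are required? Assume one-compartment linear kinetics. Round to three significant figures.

(a) 595 mg; (b) 9.58 mg/h

Vd(total) = 118 kg × 0.21 L/kg = 24.78 L
Loading dose = Vd × C = 24.78 × 24 = 594.7 mg
Infusion rate = 0.3990 L/h × 24 mg/L = 9.576 mg/h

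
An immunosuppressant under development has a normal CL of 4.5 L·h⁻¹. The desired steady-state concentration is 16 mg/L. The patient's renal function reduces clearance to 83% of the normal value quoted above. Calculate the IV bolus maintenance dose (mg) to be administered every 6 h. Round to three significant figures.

Patient clearance = 0.83 × 4.500 = 3.735 L/h
D = CL × Css × τ = 3.735 × 16 × 6 = 358.6 mg

359 mg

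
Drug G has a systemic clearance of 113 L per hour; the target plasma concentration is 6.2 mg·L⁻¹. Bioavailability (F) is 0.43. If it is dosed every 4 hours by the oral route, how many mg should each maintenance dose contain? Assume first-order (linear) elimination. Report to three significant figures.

6520 mg

D = CL × Css × τ / F = 113.0 × 6.2 × 4 / 0.43 = 6517 mg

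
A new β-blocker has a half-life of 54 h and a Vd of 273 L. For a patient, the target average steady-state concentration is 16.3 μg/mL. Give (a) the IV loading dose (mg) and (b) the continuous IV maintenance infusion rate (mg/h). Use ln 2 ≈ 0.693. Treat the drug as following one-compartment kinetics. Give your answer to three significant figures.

LD = Vd × C = 273.0 × 16.3 = 4450 mg
CL = 0.693 × Vd / t½ = 0.693 × 273.0 / 54 = 3.504 L/h
Infusion rate = CL × Css = 3.504 × 16.3 = 57.12 mg/h

(a) 4450 mg; (b) 57.1 mg/h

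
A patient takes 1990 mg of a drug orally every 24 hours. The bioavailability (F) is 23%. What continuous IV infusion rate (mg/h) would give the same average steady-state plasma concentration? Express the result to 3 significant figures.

19.1 mg/h

Equivalent systemic input: infusion rate = F·D/τ.
Rate = 0.23 × 1990 / 24 = 19.07 mg/h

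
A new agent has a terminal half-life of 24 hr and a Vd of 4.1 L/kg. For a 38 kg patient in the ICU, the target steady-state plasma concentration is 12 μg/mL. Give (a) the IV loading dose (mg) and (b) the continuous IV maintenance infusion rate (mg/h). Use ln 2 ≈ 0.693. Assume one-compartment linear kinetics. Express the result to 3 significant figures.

(a) 1870 mg; (b) 54.0 mg/h

Vd = 4.1 L/kg × 38 kg = 155.8 L
LD = Vd × C = 155.8 × 12 = 1870 mg
CL = 0.693 × Vd / t½ = 0.693 × 155.8 / 24 = 4.499 L/h
Infusion rate = CL × Css = 4.499 × 12 = 53.99 mg/h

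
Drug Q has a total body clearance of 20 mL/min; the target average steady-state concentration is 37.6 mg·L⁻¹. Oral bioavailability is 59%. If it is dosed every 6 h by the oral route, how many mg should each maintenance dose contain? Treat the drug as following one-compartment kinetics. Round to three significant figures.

CL = 20 mL/min = 20 × 0.06 = 1.200 L/h
At steady state, dose per interval replaces the amount cleared in that interval: F·D/τ = CL·Css.
D = CL × Css × τ / F = 1.200 × 37.6 × 6 / 0.59 = 458.8 mg

459 mg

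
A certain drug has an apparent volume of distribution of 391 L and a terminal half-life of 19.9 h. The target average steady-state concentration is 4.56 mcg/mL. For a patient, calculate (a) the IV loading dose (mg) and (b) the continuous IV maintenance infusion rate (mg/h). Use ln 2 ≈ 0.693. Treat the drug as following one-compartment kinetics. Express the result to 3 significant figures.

(a) 1780 mg; (b) 62.1 mg/h

LD = Vd × C = 391.0 × 4.56 = 1783 mg
CL = 0.693 × Vd / t½ = 0.693 × 391.0 / 19.9 = 13.62 L/h
Infusion rate = CL × Css = 13.62 × 4.56 = 62.11 mg/h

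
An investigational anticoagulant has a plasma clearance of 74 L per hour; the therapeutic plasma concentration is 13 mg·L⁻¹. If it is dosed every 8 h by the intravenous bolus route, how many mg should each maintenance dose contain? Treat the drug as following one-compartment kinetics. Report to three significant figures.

7700 mg

D = CL × Css × τ = 74.00 × 13 × 8 = 7696 mg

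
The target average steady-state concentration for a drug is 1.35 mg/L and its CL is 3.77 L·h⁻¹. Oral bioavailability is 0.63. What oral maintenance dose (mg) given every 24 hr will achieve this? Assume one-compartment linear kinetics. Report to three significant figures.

194 mg

D = CL × Css × τ / F = 3.770 × 1.35 × 24 / 0.63 = 193.9 mg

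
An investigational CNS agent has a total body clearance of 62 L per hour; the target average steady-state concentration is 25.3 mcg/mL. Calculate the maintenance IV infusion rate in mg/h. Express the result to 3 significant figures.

R₀ = 62.00 × 25.3 = 1569 mg/h

1570 mg/h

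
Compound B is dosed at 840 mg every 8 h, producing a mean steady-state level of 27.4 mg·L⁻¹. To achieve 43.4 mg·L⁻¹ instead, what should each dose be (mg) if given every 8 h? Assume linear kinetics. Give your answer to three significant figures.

For first-order elimination, Css ∝ F·D/(CL·τ); F and CL are unchanged, so Css ∝ D/τ.
D₂ = D₁ × (Css,target / Css,current) = 840 × 43.4/27.4 = 1331 mg

1330 mg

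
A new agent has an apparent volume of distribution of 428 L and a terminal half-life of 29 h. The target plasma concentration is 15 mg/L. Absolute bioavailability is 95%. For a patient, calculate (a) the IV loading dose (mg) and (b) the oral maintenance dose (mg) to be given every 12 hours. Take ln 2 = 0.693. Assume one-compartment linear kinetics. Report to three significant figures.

(a) 6420 mg; (b) 1940 mg

LD = Vd × C = 428.0 × 15 = 6420 mg
CL = 0.693 × Vd / t½ = 0.693 × 428.0 / 29 = 10.23 L/h
D = CL × Css × τ / F = 10.23 × 15 × 12 / 0.95 = 1938 mg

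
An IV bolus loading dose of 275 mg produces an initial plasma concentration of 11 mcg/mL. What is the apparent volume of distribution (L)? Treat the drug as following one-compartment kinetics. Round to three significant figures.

Immediately after an IV bolus, C₀ = Dose / Vd, so Vd = Dose / C₀.
Vd = 275 / 11 = 25.00 L

25.0 L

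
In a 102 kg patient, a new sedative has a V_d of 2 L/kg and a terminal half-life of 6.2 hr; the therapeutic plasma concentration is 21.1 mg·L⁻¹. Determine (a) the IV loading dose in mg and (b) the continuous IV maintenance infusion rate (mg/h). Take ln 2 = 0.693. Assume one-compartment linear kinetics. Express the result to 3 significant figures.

(a) 4300 mg; (b) 481 mg/h

Vd(total) = 102 kg × 2 L/kg = 204.0 L
LD = Vd × C = 204.0 × 21.1 = 4304 mg
CL = 0.693 × Vd / t½ = 0.693 × 204.0 / 6.2 = 22.80 L/h
Infusion rate = CL × Css = 22.80 × 21.1 = 481.1 mg/h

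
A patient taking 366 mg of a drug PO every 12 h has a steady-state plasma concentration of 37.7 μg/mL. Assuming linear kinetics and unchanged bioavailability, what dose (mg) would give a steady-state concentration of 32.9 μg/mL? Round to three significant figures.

319 mg

For first-order elimination, Css ∝ F·D/(CL·τ); F and CL are unchanged, so Css ∝ D/τ.
D₂ = D₁ × (Css,target / Css,current) = 366 × 32.9/37.7 = 319.4 mg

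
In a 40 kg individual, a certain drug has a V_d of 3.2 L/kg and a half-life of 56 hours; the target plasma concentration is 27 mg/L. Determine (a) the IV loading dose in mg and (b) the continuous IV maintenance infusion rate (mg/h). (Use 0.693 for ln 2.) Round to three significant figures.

Total Vd = 3.2 × 40 = 128.0 L
LD = Vd × C = 128.0 × 27 = 3456 mg
CL = 0.693 × Vd / t½ = 0.693 × 128.0 / 56 = 1.584 L/h
Infusion rate = CL × Css = 1.584 × 27 = 42.77 mg/h

(a) 3460 mg; (b) 42.8 mg/h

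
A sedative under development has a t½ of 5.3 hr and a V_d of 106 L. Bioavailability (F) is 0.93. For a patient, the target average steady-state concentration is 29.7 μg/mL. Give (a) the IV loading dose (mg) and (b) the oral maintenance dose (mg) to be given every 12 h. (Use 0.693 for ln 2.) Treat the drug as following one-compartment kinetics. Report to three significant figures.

(a) 3150 mg; (b) 5310 mg

LD = Vd × C = 106.0 × 29.7 = 3148 mg
CL = 0.693 × Vd / t½ = 0.693 × 106.0 / 5.3 = 13.86 L/h
D = CL × Css × τ / F = 13.86 × 29.7 × 12 / 0.93 = 5312 mg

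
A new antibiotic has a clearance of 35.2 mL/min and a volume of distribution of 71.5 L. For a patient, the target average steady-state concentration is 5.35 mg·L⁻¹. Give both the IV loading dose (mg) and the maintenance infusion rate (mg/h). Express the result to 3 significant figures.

(a) 383 mg; (b) 11.3 mg/h

Loading dose = Vd × C = 71.50 × 5.35 = 382.5 mg
CL = 35.2 mL/min × 60/1000 = 2.112 L/h
Infusion rate = 2.112 L/h × 5.35 mg/L = 11.30 mg/h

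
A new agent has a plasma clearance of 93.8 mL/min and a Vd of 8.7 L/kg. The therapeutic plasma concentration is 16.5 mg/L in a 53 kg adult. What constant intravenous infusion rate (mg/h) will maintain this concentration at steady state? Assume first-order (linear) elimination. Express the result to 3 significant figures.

92.9 mg/h

CL = 93.8 mL/min × 60/1000 = 5.628 L/h
Vd does not affect the maintenance rate; only clearance governs steady-state input.
Rate = CL × Css = 5.628 × 16.5 = 92.86 mg/h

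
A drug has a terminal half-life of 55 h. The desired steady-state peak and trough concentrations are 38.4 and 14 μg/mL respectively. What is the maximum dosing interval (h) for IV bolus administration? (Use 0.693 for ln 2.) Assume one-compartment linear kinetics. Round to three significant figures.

k = 0.693 / t½ = 0.693 / 55 = 0.01260 h⁻¹
Between IV bolus doses, concentration decays as C = C₀·e^(−kτ), so C_peak/C_trough = e^(kτ).
τ_max = ln(C_peak/C_trough) / k = ln(38.4/14) / 0.01260 = 1.009 / 0.01260 = 80.08 h

80.1 h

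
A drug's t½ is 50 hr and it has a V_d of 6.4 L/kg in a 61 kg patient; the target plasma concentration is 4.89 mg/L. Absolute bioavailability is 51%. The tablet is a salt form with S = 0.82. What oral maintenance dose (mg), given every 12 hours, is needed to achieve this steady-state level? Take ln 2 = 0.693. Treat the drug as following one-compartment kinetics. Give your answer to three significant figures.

759 mg

Vd = 6.4 L/kg × 61 kg = 390.4 L
CL = ln 2 · Vd / t½ = 0.693 × 390.4 / 50 = 5.411 L/h
D = CL × Css × τ / F / S = 5.411 × 4.89 × 12 / 0.51 / 0.82 = 759.2 mg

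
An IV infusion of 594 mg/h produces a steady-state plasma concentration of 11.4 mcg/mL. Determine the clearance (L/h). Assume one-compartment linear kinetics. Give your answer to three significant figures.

At steady state, infusion rate = CL × Css, so CL = rate / Css.
CL = 594 / 11.4 = 52.11 L/h

52.1 L/h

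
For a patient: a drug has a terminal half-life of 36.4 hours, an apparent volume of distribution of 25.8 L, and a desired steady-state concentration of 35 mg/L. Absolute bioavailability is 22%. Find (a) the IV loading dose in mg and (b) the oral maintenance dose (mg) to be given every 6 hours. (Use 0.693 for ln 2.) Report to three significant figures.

(a) 903 mg; (b) 469 mg

LD = Vd × C = 25.80 × 35 = 903.0 mg
CL = 0.693 × Vd / t½ = 0.693 × 25.80 / 36.4 = 0.4912 L/h
D = CL × Css × τ / F = 0.4912 × 35 × 6 / 0.22 = 468.9 mg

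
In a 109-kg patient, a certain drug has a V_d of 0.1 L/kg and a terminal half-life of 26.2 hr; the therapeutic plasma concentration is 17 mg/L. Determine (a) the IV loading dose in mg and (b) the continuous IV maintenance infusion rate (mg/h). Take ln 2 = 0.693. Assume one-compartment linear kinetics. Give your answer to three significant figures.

Vd = 0.1 L/kg × 109 kg = 10.90 L
LD = Vd × C = 10.90 × 17 = 185.3 mg
CL = 0.693 × Vd / t½ = 0.693 × 10.90 / 26.2 = 0.2883 L/h
Infusion rate = CL × Css = 0.2883 × 17 = 4.901 mg/h

(a) 185 mg; (b) 4.90 mg/h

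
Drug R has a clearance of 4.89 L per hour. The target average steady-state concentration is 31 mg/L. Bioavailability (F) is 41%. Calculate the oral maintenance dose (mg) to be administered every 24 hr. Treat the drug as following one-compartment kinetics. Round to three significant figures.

D = CL × Css × τ / F = 4.890 × 31 × 24 / 0.41 = 8874 mg

8870 mg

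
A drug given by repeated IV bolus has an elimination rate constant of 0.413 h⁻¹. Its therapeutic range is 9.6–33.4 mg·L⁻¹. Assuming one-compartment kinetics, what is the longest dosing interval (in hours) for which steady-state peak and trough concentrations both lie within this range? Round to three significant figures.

Between IV bolus doses, concentration decays as C = C₀·e^(−kτ), so C_peak/C_trough = e^(kτ).
τ_max = ln(C_peak/C_trough) / k = ln(33.4/9.6) / 0.4130 = 1.247 / 0.4130 = 3.019 h

3.02 h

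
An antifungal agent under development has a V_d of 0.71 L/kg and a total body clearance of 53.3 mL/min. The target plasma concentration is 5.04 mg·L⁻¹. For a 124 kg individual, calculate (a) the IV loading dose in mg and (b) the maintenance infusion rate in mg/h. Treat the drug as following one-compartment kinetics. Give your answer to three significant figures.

Vd(total) = 124 kg × 0.71 L/kg = 88.04 L
Loading: fill Vd to C_target → 88.04 L × 5.04 mg/L = 443.7 mg
Convert clearance: 53.3 mL/min × 60 min/h ÷ 1000 mL/L = 3.198 L/h
Maintenance: replace elimination → rate = CL × Css = 3.198 × 5.04 = 16.12 mg/h

(a) 444 mg; (b) 16.1 mg/h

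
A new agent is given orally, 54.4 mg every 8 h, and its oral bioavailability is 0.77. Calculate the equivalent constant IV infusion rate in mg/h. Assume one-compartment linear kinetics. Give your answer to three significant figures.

5.24 mg/h

Equivalent systemic input: infusion rate = F·D/τ.
Rate = 0.77 × 54.4 / 8 = 5.236 mg/h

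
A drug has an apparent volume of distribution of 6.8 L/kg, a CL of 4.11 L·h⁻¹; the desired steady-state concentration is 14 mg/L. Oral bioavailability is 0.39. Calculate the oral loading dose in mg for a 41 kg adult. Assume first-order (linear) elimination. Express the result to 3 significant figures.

Vd = 6.8 L/kg × 41 kg = 278.8 L
LD = Vd × C / F = 278.8 × 14.00 / 0.39 = 10010 mg

10000 mg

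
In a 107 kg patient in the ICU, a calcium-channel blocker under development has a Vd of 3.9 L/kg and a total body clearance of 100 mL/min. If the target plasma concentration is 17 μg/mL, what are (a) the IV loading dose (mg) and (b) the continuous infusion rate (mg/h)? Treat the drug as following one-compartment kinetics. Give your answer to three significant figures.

(a) 7090 mg; (b) 102 mg/h

Total Vd = 3.9 × 107 = 417.3 L
LD = Vd · C_target = 417.3 × 17 = 7094 mg
Convert clearance: 100 mL/min × 60 min/h ÷ 1000 mL/L = 6.000 L/h
Maintenance infusion rate = CL × Css = 6.000 × 17 = 102.0 mg/h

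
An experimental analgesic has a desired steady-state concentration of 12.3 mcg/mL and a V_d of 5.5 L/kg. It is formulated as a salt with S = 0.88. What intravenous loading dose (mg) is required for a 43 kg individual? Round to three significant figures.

3310 mg

Vd(total) = 43 kg × 5.5 L/kg = 236.5 L
LD = Vd × C / S = 236.5 × 12.30 / 0.88 = 3306 mg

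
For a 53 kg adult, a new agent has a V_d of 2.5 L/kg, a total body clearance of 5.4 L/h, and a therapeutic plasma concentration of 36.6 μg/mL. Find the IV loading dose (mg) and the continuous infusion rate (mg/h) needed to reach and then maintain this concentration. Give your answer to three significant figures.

(a) 4850 mg; (b) 198 mg/h

Vd(total) = 53 kg × 2.5 L/kg = 132.5 L
Loading dose = Vd × C = 132.5 × 36.6 = 4850 mg
Maintenance infusion rate = CL × Css = 5.400 × 36.6 = 197.6 mg/h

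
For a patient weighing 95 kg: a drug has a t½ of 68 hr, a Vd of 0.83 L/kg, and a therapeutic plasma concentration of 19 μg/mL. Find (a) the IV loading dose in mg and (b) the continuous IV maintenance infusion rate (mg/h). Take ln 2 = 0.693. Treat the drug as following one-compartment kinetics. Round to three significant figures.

(a) 1500 mg; (b) 15.3 mg/h

Vd = 0.83 L/kg × 95 kg = 78.85 L
LD = Vd × C = 78.85 × 19 = 1498 mg
CL = 0.693 × Vd / t½ = 0.693 × 78.85 / 68 = 0.8036 L/h
Infusion rate = CL × Css = 0.8036 × 19 = 15.27 mg/h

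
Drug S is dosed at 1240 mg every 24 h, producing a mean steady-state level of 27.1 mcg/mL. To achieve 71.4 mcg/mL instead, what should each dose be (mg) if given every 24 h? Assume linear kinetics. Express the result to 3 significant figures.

3270 mg

With linear kinetics, Css is proportional to dose rate (D/τ) at fixed clearance.
D₂ = D₁ × (Css,target / Css,current) = 1240 × 71.4/27.1 = 3267 mg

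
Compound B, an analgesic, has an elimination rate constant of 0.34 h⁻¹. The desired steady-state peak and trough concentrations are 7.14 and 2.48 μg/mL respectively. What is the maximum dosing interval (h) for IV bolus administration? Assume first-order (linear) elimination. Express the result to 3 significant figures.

3.11 h

Between IV bolus doses, concentration decays as C = C₀·e^(−kτ), so C_peak/C_trough = e^(kτ).
τ_max = ln(C_peak/C_trough) / k = ln(7.14/2.48) / 0.3400 = 1.057 / 0.3400 = 3.109 h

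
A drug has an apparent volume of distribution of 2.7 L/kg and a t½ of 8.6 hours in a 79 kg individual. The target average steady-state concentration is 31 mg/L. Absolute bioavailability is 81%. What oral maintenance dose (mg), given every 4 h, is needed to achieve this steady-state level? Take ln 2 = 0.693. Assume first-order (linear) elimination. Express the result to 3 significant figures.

2630 mg

Total Vd = 2.7 × 79 = 213.3 L
CL = ln 2 · Vd / t½ = 0.693 × 213.3 / 8.6 = 17.19 L/h
D = CL × Css × τ / F = 17.19 × 31 × 4 / 0.81 = 2632 mg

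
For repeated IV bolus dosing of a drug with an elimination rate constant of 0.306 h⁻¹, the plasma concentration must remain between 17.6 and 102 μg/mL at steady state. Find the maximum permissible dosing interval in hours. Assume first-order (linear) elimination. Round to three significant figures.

5.74 h

Between IV bolus doses, concentration decays as C = C₀·e^(−kτ), so C_peak/C_trough = e^(kτ).
τ_max = ln(C_peak/C_trough) / k = ln(102/17.6) / 0.3060 = 1.757 / 0.3060 = 5.742 h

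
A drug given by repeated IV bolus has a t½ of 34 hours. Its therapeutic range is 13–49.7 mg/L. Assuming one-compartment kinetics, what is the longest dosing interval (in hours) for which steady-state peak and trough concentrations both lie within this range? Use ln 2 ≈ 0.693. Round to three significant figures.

65.8 h

k = 0.693 / t½ = 0.693 / 34 = 0.02038 h⁻¹
Between IV bolus doses, concentration decays as C = C₀·e^(−kτ), so C_peak/C_trough = e^(kτ).
τ_max = ln(C_peak/C_trough) / k = ln(49.7/13) / 0.02038 = 1.341 / 0.02038 = 65.80 h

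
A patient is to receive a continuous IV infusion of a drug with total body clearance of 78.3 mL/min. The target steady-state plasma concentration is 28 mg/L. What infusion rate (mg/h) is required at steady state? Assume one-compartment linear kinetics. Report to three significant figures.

132 mg/h

Convert clearance: 78.3 mL/min × 60 min/h ÷ 1000 mL/L = 4.698 L/h
Rate = CL × Css = 4.698 × 28 = 131.5 mg/h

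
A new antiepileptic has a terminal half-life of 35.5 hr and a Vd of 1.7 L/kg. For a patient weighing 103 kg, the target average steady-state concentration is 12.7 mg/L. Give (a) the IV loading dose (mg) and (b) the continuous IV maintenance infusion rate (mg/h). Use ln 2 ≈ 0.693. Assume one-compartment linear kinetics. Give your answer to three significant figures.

Total Vd = 1.7 × 103 = 175.1 L
LD = Vd × C = 175.1 × 12.7 = 2224 mg
CL = 0.693 × Vd / t½ = 0.693 × 175.1 / 35.5 = 3.418 L/h
Infusion rate = CL × Css = 3.418 × 12.7 = 43.41 mg/h

(a) 2220 mg; (b) 43.4 mg/h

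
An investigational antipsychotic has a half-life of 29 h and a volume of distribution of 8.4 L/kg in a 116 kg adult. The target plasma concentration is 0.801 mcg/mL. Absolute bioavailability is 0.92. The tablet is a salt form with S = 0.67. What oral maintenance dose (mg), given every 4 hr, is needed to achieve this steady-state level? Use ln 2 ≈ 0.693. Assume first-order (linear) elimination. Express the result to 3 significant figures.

121 mg

Vd = 8.4 L/kg × 116 kg = 974.4 L
CL = ln 2 · Vd / t½ = 0.693 × 974.4 / 29 = 23.28 L/h
D = CL × Css × τ / F / S = 23.28 × 0.801 × 4 / 0.92 / 0.67 = 121.0 mg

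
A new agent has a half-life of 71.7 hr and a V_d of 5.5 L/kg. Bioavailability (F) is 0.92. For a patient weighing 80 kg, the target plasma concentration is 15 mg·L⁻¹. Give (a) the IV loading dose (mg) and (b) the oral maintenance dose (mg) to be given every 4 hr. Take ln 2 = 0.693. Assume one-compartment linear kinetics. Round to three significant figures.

(a) 6600 mg; (b) 277 mg

Vd = 5.5 L/kg × 80 kg = 440.0 L
LD = Vd × C = 440.0 × 15 = 6600 mg
CL = 0.693 × Vd / t½ = 0.693 × 440.0 / 71.7 = 4.253 L/h
D = CL × Css × τ / F = 4.253 × 15 × 4 / 0.92 = 277.4 mg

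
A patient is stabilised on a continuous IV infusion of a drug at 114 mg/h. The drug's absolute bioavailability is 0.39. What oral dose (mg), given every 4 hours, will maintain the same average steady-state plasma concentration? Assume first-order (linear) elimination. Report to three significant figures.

To maintain the same Css, the systemic dosing rate must be unchanged: F·D/τ = infusion rate.
D = rate × τ / F = 114 × 4 / 0.39 = 1169 mg

1170 mg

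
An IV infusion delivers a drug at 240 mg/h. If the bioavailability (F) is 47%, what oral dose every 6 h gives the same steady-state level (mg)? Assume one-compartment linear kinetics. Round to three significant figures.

To maintain the same Css, the systemic dosing rate must be unchanged: F·D/τ = infusion rate.
D = rate × τ / F = 240 × 6 / 0.47 = 3064 mg

3060 mg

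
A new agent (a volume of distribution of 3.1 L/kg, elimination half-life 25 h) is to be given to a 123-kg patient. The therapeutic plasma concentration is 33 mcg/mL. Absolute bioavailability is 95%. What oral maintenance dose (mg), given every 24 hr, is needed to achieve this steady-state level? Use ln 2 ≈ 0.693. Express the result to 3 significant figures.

Vd(total) = 123 kg × 3.1 L/kg = 381.3 L
CL = 0.693 × Vd / t½ = 0.693 × 381.3 / 25 = 10.57 L/h
D = CL × Css × τ / F = 10.57 × 33 × 24 / 0.95 = 8812 mg

8810 mg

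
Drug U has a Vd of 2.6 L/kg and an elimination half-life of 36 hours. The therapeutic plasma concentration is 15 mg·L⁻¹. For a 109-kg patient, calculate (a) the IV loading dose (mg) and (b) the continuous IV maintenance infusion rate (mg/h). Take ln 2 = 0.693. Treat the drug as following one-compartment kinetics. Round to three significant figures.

Vd = 2.6 L/kg × 109 kg = 283.4 L
LD = Vd × C = 283.4 × 15 = 4251 mg
CL = 0.693 × Vd / t½ = 0.693 × 283.4 / 36 = 5.455 L/h
Infusion rate = CL × Css = 5.455 × 15 = 81.83 mg/h

(a) 4250 mg; (b) 81.8 mg/h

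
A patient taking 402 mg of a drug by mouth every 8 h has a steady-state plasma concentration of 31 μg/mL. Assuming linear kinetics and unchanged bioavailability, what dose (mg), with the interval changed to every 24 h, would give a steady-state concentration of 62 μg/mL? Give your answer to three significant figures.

2410 mg

For first-order elimination, Css ∝ F·D/(CL·τ); F and CL are unchanged, so Css ∝ D/τ.
D₂ = D₁ × (Css,target / Css,current) × (τ₂/τ₁) = 402 × (62/31) × (24/8) = 2412 mg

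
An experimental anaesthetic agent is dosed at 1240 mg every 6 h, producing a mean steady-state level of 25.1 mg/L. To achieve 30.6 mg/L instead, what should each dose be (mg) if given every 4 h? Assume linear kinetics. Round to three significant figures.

For first-order elimination, Css ∝ F·D/(CL·τ); F and CL are unchanged, so Css ∝ D/τ.
D₂ = D₁ × (Css,target / Css,current) × (τ₂/τ₁) = 1240 × (30.6/25.1) × (4/6) = 1008 mg

1010 mg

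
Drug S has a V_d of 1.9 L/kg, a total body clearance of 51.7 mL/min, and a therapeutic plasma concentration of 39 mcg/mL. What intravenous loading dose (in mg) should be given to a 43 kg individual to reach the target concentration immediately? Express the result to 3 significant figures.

3190 mg

Vd(total) = 43 kg × 1.9 L/kg = 81.70 L
LD = Vd × C = 81.70 × 39.00 = 3186 mg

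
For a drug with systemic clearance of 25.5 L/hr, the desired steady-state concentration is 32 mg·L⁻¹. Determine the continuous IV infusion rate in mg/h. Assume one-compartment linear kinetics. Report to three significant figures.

816 mg/h

R₀ = 25.50 × 32 = 816.0 mg/h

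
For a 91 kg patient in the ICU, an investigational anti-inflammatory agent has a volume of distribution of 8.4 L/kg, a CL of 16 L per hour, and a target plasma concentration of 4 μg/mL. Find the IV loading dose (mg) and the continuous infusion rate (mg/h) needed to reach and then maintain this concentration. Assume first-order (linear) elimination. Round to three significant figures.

(a) 3060 mg; (b) 64.0 mg/h

Total Vd = 8.4 × 91 = 764.4 L
LD = Vd · C_target = 764.4 × 4 = 3058 mg
Infusion rate = 16.00 L/h × 4 mg/L = 64.00 mg/h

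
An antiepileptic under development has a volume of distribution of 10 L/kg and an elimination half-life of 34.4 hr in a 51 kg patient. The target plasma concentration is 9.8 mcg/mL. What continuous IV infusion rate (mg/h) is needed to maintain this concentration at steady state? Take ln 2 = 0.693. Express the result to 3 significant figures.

Vd(total) = 51 kg × 10 L/kg = 510.0 L
CL = ln 2 · Vd / t½ = 0.693 × 510.0 / 34.4 = 10.27 L/h
Infusion rate = CL × Css = 10.27 × 9.8 = 100.6 mg/h

101 mg/h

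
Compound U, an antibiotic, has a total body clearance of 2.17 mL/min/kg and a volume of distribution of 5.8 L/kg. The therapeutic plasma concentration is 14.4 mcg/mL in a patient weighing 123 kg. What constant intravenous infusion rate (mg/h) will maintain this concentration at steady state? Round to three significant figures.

231 mg/h

CL = 2.17 mL/min/kg × 123 kg = 266.9 mL/min = 266.9 × 60/1000 = 16.01 L/h
R₀ = 16.01 × 14.4 = 230.5 mg/h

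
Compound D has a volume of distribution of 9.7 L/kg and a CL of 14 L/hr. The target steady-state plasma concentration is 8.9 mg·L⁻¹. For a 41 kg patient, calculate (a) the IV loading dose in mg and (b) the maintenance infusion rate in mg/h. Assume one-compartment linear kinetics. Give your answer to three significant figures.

(a) 3540 mg; (b) 125 mg/h

Vd(total) = 41 kg × 9.7 L/kg = 397.7 L
Loading: fill Vd to C_target → 397.7 L × 8.9 mg/L = 3540 mg
Maintenance: replace elimination → rate = CL × Css = 14.00 × 8.9 = 124.6 mg/h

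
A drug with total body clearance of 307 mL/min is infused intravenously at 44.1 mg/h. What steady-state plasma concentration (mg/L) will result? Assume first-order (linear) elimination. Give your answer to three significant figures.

2.39 mg/L

Convert clearance: 307 mL/min × 60 min/h ÷ 1000 mL/L = 18.42 L/h
Css = rate / CL = 44.1 / 18.42 = 2.394 mg/L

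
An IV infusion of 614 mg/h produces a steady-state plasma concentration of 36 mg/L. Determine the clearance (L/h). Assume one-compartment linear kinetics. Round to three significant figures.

17.1 L/h

At steady state, infusion rate = CL × Css, so CL = rate / Css.
CL = 614 / 36 = 17.06 L/h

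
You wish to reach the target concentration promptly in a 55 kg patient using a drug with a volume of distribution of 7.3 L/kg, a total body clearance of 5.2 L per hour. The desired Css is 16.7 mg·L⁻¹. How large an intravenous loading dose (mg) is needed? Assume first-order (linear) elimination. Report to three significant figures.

6710 mg

Vd = 7.3 L/kg × 55 kg = 401.5 L
LD is governed by Vd — clearance does not enter the loading-dose calculation.
LD = Vd × C = 401.5 × 16.70 = 6705 mg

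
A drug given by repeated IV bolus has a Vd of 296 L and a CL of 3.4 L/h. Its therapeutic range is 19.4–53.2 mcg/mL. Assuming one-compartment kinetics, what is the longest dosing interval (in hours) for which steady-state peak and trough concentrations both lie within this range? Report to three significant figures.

k = CL / Vd = 3.400 / 296.0 = 0.01149 h⁻¹
Between IV bolus doses, concentration decays as C = C₀·e^(−kτ), so C_peak/C_trough = e^(kτ).
τ_max = ln(C_peak/C_trough) / k = ln(53.2/19.4) / 0.01149 = 1.009 / 0.01149 = 87.82 h

87.8 h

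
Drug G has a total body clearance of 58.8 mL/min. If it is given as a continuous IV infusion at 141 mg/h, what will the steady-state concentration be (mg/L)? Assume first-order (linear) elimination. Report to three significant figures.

CL = 58.8 mL/min = 58.8 × 0.06 = 3.528 L/h
Css = rate / CL = 141 / 3.528 = 39.97 mg/L

40.0 mg/L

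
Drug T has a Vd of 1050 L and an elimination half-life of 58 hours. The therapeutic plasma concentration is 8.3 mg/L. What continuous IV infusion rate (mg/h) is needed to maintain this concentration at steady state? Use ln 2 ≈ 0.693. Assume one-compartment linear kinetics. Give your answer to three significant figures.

104 mg/h

CL = 0.693 × Vd / t½ = 0.693 × 1050 / 58 = 12.55 L/h
Infusion rate = CL × Css = 12.55 × 8.3 = 104.2 mg/h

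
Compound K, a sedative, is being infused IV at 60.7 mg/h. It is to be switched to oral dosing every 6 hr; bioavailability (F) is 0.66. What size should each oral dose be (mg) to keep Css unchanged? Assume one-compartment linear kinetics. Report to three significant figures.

To maintain the same Css, the systemic dosing rate must be unchanged: F·D/τ = infusion rate.
D = rate × τ / F = 60.7 × 6 / 0.66 = 551.8 mg

552 mg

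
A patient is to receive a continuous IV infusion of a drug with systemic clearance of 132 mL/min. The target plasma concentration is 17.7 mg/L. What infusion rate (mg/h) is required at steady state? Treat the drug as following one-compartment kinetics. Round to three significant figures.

140 mg/h

Convert clearance: 132 mL/min × 60 min/h ÷ 1000 mL/L = 7.920 L/h
Infusion rate = CL · Css = 7.920 L/h × 17.7 mg/L = 140.2 mg/h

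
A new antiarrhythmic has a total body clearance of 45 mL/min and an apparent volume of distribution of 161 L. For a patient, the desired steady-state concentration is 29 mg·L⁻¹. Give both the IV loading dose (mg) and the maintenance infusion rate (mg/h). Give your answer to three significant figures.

Loading dose = Vd × C = 161.0 × 29 = 4669 mg
CL = 45 mL/min = 45 × 0.06 = 2.700 L/h
Infusion rate = 2.700 L/h × 29 mg/L = 78.30 mg/h

(a) 4670 mg; (b) 78.3 mg/h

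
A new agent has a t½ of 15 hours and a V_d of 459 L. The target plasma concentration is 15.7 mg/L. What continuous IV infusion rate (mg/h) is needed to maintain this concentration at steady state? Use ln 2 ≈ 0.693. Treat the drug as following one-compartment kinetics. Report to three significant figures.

k = 0.693/15 = 0.04620 h⁻¹, so CL = k·Vd = 0.04620 × 459.0 = 21.21 L/h
Infusion rate = CL × Css = 21.21 × 15.7 = 333.0 mg/h

333 mg/h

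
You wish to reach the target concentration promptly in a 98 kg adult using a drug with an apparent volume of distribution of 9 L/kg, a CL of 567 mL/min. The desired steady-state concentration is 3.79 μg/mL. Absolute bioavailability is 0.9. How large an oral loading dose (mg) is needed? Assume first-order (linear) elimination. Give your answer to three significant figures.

3710 mg

Vd(total) = 98 kg × 9 L/kg = 882.0 L
LD = Vd × C / F = 882.0 × 3.790 / 0.9 = 3714 mg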